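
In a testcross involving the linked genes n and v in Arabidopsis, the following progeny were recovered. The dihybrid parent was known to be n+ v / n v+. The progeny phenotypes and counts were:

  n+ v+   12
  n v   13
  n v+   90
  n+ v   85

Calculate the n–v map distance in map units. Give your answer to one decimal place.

12.5 map units

The recombinant classes are n+ v+ and n v: 12 + 13 = 25.
Recombination frequency = 25/200 = 0.1250 ≈ 12.5%, i.e. 12.5 map units.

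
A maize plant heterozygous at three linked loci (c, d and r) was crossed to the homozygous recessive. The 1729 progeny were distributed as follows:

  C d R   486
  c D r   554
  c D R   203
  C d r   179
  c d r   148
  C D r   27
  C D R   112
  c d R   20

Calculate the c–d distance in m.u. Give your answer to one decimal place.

The two most frequent reciprocal classes, C d R and c D r, are the parental types, so the F1 was C d R / c D r.
The two rarest classes, c d R and C D r, are the double crossovers. Comparing them with the parentals, only the c allele has switched, so c is the middle locus and the order is d – c – r.
Crossovers in the d–c interval produce the single-crossover classes C D R and c d r (112 + 148 = 260) plus the double crossovers (47).
RF(d–c) = (260 + 47) / 1729 = 307/1729 = 0.1776 → 17.8 m.u.

17.8 m.u.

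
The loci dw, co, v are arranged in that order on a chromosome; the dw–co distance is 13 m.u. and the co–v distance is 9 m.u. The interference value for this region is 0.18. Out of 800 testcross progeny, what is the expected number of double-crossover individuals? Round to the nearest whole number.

8

Map distances give recombination frequencies of 0.130 and 0.090 for the two intervals.
With interference 0.18 (so coincidence = 0.82), expected double-crossover frequency = 0.130 × 0.090 × 0.82 = 0.00959.
Expected number = 0.00959 × 800 = 7.68 ≈ 8.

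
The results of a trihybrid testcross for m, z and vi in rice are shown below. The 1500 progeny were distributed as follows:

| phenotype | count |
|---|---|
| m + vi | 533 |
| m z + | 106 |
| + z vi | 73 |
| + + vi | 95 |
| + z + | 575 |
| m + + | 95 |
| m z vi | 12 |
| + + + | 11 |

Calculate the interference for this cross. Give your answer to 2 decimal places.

0.19

The two most frequent reciprocal classes, + z + and m + vi, are the parental types, so the F1 was + z + / m + vi.
The two rarest classes, + + + and m z vi, are the double crossovers. Comparing them with the parentals, only the z allele has switched, so z is the middle locus and the order is vi – z – m.
vi–z: (168 + 23)/1500 = 0.1273; z–m: (201 + 23)/1500 = 0.1493.
Expected DCO frequency = 0.1273 × 0.1493 ≈ 0.01901; observed = 23/1500 ≈ 0.01533.
Coefficient of coincidence = 0.01533/0.01901 ≈ 0.81; interference = 1 − 0.81 = 0.19.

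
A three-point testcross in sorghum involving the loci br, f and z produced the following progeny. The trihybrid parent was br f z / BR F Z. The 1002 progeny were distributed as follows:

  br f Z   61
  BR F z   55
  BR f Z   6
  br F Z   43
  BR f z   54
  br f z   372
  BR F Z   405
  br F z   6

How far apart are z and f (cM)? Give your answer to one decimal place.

The two rarest classes, br F z and BR f Z, are the double crossovers. Comparing them with the parentals, only the f allele has switched, so f is the middle locus and the order is br – f – z.
Crossovers in the f–z interval produce the single-crossover classes br f Z and BR F z (61 + 55 = 116) plus the double crossovers (12).
RF(f–z) = (116 + 12) / 1002 = 128/1002 = 0.1277 → 12.8 cM.

12.8 cM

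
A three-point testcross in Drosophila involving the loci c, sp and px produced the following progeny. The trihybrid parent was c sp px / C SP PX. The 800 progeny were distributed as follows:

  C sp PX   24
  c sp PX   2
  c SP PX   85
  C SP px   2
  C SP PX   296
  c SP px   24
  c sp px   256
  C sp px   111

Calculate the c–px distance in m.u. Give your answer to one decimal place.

25.0 m.u.

The two rarest classes, c sp PX and C SP px, are the double crossovers. Comparing them with the parentals, only the px allele has switched, so px is the middle locus and the order is sp – px – c.
Crossovers in the px–c interval produce the single-crossover classes C sp px and c SP PX (111 + 85 = 196) plus the double crossovers (4).
RF(px–c) = (196 + 4) / 800 = 200/800 = 0.2500 → 25.0 m.u.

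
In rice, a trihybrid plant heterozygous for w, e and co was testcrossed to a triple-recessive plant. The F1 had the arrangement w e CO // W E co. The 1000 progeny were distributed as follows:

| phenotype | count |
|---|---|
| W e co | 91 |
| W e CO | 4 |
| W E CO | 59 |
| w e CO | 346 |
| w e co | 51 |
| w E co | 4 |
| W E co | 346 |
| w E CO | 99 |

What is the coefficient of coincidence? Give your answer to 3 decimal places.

The two rarest classes, W e CO and w E co, are the double crossovers. Comparing them with the parentals, only the w allele has switched, so w is the middle locus and the order is co – w – e.
co–w: (110 + 8)/1000 = 0.1180; w–e: (190 + 8)/1000 = 0.1980.
Expected DCO frequency = 0.1180 × 0.1980 ≈ 0.02336; observed = 8/1000 ≈ 0.00800.
Coefficient of coincidence = 0.00800/0.02336 ≈ 0.342.

0.342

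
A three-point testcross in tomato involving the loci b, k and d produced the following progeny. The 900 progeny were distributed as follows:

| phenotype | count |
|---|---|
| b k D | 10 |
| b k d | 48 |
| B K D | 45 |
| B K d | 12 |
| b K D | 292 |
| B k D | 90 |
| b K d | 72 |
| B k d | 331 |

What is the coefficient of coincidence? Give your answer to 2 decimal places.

The two most frequent reciprocal classes, b K D and B k d, are the parental types, so the F1 was b K D / B k d.
The two rarest classes, b k D and B K d, are the double crossovers. Comparing them with the parentals, only the k allele has switched, so k is the middle locus and the order is b – k – d.
b–k: (93 + 22)/900 = 0.1278; k–d: (162 + 22)/900 = 0.2044.
Expected DCO frequency = 0.1278 × 0.2044 ≈ 0.02612; observed = 22/900 ≈ 0.02444.
Coefficient of coincidence = 0.02444/0.02612 ≈ 0.94.

0.94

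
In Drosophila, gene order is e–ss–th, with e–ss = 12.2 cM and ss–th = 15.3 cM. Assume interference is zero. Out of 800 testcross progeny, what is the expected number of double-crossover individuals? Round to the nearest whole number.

Map distances give recombination frequencies of 0.122 and 0.153 for the two intervals.
With no interference, expected double-crossover frequency = 0.122 × 0.153 = 0.01867.
Expected number = 0.01867 × 800 = 14.93 ≈ 15.

15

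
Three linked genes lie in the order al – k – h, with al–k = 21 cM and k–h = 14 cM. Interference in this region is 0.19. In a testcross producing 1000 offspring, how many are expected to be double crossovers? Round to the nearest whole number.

24

Map distances give recombination frequencies of 0.210 and 0.140 for the two intervals.
With interference 0.19 (so coincidence = 0.81), expected double-crossover frequency = 0.210 × 0.140 × 0.81 = 0.02381.
Expected number = 0.02381 × 1000 = 23.81 ≈ 24.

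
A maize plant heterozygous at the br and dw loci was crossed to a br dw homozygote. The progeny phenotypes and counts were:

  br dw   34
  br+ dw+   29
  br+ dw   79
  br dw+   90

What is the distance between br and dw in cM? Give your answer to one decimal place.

27.2 cM

The two most frequent classes, br+ dw (79) and br dw+ (90), are the parental types, so the F1 was br+ dw / br dw+.
The recombinant classes are br+ dw+ and br dw: 29 + 34 = 63.
Recombination frequency = 63/232 = 0.2716 ≈ 27.2%, i.e. 27.2 cM.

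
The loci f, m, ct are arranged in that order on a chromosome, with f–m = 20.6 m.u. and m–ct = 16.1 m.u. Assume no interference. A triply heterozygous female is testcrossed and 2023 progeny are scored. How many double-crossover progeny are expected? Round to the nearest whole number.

67

Map distances give recombination frequencies of 0.206 and 0.161 for the two intervals.
With no interference, expected double-crossover frequency = 0.206 × 0.161 = 0.03317.
Expected number = 0.03317 × 2023 = 67.09 ≈ 67.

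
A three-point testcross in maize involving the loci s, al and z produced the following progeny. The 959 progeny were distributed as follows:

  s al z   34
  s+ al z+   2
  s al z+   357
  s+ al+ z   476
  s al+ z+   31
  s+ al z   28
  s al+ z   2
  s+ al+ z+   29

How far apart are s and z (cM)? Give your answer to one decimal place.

7.0 cM

The two most frequent reciprocal classes, s al z+ and s+ al+ z, are the parental types, so the F1 was s al z+ / s+ al+ z.
The two rarest classes, s+ al z+ and s al+ z, are the double crossovers. Comparing them with the parentals, only the s allele has switched, so s is the middle locus and the order is z – s – al.
Crossovers in the z–s interval produce the single-crossover classes s al z and s+ al+ z+ (34 + 29 = 63) plus the double crossovers (4).
RF(z–s) = (63 + 4) / 959 = 67/959 = 0.0699 → 7.0 cM.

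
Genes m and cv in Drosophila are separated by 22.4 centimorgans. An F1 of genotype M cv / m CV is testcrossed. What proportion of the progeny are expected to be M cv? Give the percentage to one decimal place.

38.8%

A map distance of 22.4 centimorgans corresponds to a recombination frequency of 0.224.
The F1 is M cv / m CV, so M cv is a parental gamete class with expected frequency (1 − r)/2 = 0.776/2 = 0.3880.
That is 0.3880 = 38.8% of the progeny.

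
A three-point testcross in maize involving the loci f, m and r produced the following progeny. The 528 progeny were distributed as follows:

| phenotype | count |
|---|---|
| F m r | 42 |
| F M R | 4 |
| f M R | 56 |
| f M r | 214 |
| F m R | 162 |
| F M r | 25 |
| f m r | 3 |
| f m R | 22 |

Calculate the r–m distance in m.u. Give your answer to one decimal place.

The two most frequent reciprocal classes, F m R and f M r, are the parental types, so the F1 was F m R / f M r.
The two rarest classes, F M R and f m r, are the double crossovers. Comparing them with the parentals, only the m allele has switched, so m is the middle locus and the order is r – m – f.
Crossovers in the r–m interval produce the single-crossover classes F m r and f M R (42 + 56 = 98) plus the double crossovers (7).
RF(r–m) = (98 + 7) / 528 = 105/528 = 0.1989 → 19.9 m.u.

19.9 m.u.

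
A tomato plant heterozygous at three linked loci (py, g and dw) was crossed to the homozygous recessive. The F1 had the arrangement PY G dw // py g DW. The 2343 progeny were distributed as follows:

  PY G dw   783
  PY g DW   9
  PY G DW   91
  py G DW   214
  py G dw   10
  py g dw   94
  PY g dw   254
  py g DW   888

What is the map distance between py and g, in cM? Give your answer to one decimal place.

The two rarest classes, py G dw and PY g DW, are the double crossovers. Comparing them with the parentals, only the py allele has switched, so py is the middle locus and the order is dw – py – g.
Crossovers in the py–g interval produce the single-crossover classes PY g dw and py G DW (254 + 214 = 468) plus the double crossovers (19).
RF(py–g) = (468 + 19) / 2343 = 487/2343 = 0.2079 → 20.8 cM.

20.8 cM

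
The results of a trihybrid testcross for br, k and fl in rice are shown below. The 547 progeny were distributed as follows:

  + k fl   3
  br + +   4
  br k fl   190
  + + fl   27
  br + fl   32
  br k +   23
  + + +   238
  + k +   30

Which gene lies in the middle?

br

The two most frequent reciprocal classes, + + + and br k fl, are the parental types, so the F1 was + + + / br k fl.
The two rarest classes, br + + and + k fl, are the double crossovers. Comparing them with the parentals, only the br allele has switched, so br is the middle locus and the order is k – br – fl.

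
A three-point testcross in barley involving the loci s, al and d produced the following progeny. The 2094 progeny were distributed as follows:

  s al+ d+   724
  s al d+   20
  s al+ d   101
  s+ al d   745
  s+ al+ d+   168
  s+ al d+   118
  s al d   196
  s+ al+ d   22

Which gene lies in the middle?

The two most frequent reciprocal classes, s al+ d+ and s+ al d, are the parental types, so the F1 was s al+ d+ / s+ al d.
The two rarest classes, s al d+ and s+ al+ d, are the double crossovers. Comparing them with the parentals, only the al allele has switched, so al is the middle locus and the order is d – al – s.

al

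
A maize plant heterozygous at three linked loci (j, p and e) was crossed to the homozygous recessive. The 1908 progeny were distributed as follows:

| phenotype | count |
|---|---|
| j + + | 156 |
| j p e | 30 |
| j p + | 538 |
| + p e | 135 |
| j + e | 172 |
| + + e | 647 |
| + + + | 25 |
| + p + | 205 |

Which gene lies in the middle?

The two most frequent reciprocal classes, + + e and j p +, are the parental types, so the F1 was + + e / j p +.
The two rarest classes, + + + and j p e, are the double crossovers. Comparing them with the parentals, only the e allele has switched, so e is the middle locus and the order is j – e – p.

e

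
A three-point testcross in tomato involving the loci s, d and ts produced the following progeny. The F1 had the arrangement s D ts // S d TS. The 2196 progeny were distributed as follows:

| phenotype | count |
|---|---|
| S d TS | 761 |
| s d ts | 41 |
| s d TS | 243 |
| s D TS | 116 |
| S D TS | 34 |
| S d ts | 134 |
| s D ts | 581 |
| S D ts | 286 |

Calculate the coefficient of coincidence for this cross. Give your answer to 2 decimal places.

0.84

The two rarest classes, s d ts and S D TS, are the double crossovers. Comparing them with the parentals, only the d allele has switched, so d is the middle locus and the order is s – d – ts.
s–d: (529 + 75)/2196 = 0.2750; d–ts: (250 + 75)/2196 = 0.1480.
Expected DCO frequency = 0.2750 × 0.1480 ≈ 0.04070; observed = 75/2196 ≈ 0.03415.
Coefficient of coincidence = 0.03415/0.04070 ≈ 0.84.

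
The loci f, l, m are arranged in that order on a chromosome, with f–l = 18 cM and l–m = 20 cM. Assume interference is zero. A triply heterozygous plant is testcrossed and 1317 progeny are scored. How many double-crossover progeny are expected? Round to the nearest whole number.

47

Map distances give recombination frequencies of 0.180 and 0.200 for the two intervals.
With no interference, expected double-crossover frequency = 0.180 × 0.200 = 0.03600.
Expected number = 0.03600 × 1317 = 47.41 ≈ 47.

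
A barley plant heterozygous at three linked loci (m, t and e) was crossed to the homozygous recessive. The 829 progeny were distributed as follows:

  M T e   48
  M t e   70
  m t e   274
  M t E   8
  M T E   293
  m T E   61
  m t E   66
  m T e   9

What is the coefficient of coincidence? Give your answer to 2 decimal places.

The two most frequent reciprocal classes, M T E and m t e, are the parental types, so the F1 was M T E / m t e.
The two rarest classes, M t E and m T e, are the double crossovers. Comparing them with the parentals, only the t allele has switched, so t is the middle locus and the order is e – t – m.
e–t: (114 + 17)/829 = 0.1580; t–m: (131 + 17)/829 = 0.1785.
Expected DCO frequency = 0.1580 × 0.1785 ≈ 0.02820; observed = 17/829 ≈ 0.02051.
Coefficient of coincidence = 0.02051/0.02820 ≈ 0.73.

0.73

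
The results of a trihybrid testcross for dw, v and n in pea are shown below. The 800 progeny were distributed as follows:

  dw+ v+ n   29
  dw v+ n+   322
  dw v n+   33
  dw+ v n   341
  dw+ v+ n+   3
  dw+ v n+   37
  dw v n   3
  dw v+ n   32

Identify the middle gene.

dw

The two most frequent reciprocal classes, dw v+ n+ and dw+ v n, are the parental types, so the F1 was dw v+ n+ / dw+ v n.
The two rarest classes, dw+ v+ n+ and dw v n, are the double crossovers. Comparing them with the parentals, only the dw allele has switched, so dw is the middle locus and the order is n – dw – v.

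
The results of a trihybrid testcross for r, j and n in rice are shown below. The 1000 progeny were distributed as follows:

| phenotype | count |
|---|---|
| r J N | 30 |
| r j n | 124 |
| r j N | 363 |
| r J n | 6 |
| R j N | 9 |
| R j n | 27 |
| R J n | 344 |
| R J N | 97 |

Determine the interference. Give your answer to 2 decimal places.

0.12

The two most frequent reciprocal classes, R J n and r j N, are the parental types, so the F1 was R J n / r j N.
The two rarest classes, r J n and R j N, are the double crossovers. Comparing them with the parentals, only the r allele has switched, so r is the middle locus and the order is n – r – j.
n–r: (221 + 15)/1000 = 0.2360; r–j: (57 + 15)/1000 = 0.0720.
Expected DCO frequency = 0.2360 × 0.0720 ≈ 0.01699; observed = 15/1000 ≈ 0.01500.
Coefficient of coincidence = 0.01500/0.01699 ≈ 0.88; interference = 1 − 0.88 = 0.12.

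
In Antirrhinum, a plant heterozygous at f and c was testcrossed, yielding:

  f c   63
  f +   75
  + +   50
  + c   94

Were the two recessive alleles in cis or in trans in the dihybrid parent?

trans

The two most frequent classes are + c (94) and f + (75); these are the parental (non-recombinant) types.
So the F1 carried + c on one chromosome and f + on the other — the recessive alleles are on opposite chromosomes (trans / repulsion).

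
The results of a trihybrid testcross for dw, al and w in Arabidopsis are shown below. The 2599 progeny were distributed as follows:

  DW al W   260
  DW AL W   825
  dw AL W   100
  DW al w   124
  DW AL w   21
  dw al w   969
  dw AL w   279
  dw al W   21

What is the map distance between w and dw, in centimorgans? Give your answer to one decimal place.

10.2 centimorgans

The two most frequent reciprocal classes, DW AL W and dw al w, are the parental types, so the F1 was DW AL W / dw al w.
The two rarest classes, DW AL w and dw al W, are the double crossovers. Comparing them with the parentals, only the w allele has switched, so w is the middle locus and the order is al – w – dw.
Crossovers in the w–dw interval produce the single-crossover classes dw AL W and DW al w (100 + 124 = 224) plus the double crossovers (42).
RF(w–dw) = (224 + 42) / 2599 = 266/2599 = 0.1023 → 10.2 centimorgans.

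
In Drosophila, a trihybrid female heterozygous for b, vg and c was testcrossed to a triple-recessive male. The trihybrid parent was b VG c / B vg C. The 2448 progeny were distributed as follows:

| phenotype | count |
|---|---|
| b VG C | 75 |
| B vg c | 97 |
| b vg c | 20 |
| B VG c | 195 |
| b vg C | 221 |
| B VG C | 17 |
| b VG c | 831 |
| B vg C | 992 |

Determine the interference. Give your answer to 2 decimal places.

0.04

The two rarest classes, b vg c and B VG C, are the double crossovers. Comparing them with the parentals, only the vg allele has switched, so vg is the middle locus and the order is c – vg – b.
c–vg: (172 + 37)/2448 = 0.0854; vg–b: (416 + 37)/2448 = 0.1850.
Expected DCO frequency = 0.0854 × 0.1850 ≈ 0.01580; observed = 37/2448 ≈ 0.01511.
Coefficient of coincidence = 0.01511/0.01580 ≈ 0.96; interference = 1 − 0.96 = 0.04.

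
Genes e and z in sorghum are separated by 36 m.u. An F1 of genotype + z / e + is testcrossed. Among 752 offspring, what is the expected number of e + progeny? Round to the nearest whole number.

241

A map distance of 36 m.u. corresponds to a recombination frequency of 0.360.
The F1 is + z / e +, so e + is a parental gamete class with expected frequency (1 − r)/2 = 0.640/2 = 0.3200.
Expected number = 0.3200 × 752 = 240.64 ≈ 241.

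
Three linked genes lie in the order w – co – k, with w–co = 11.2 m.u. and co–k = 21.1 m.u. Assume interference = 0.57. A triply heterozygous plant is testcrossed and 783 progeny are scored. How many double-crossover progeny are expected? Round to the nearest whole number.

8

Map distances give recombination frequencies of 0.112 and 0.211 for the two intervals.
With interference 0.57 (so coincidence = 0.43), expected double-crossover frequency = 0.112 × 0.211 × 0.43 = 0.01016.
Expected number = 0.01016 × 783 = 7.96 ≈ 8.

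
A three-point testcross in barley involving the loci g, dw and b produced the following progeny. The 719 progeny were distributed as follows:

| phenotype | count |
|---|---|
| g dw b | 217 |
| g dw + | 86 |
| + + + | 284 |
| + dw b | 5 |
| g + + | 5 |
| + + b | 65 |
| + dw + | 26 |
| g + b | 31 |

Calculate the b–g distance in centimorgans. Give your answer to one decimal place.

22.4 centimorgans

The two most frequent reciprocal classes, g dw b and + + +, are the parental types, so the F1 was g dw b / + + +.
The two rarest classes, + dw b and g + +, are the double crossovers. Comparing them with the parentals, only the g allele has switched, so g is the middle locus and the order is b – g – dw.
Crossovers in the b–g interval produce the single-crossover classes g dw + and + + b (86 + 65 = 151) plus the double crossovers (10).
RF(b–g) = (151 + 10) / 719 = 161/719 = 0.2239 → 22.4 centimorgans.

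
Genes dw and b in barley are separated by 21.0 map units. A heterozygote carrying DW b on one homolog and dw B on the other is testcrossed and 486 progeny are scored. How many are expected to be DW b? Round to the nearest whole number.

192

A map distance of 21.0 map units corresponds to a recombination frequency of 0.210.
The F1 is DW b / dw B, so DW b is a parental gamete class with expected frequency (1 − r)/2 = 0.790/2 = 0.3950.
Expected number = 0.3950 × 486 = 191.97 ≈ 192.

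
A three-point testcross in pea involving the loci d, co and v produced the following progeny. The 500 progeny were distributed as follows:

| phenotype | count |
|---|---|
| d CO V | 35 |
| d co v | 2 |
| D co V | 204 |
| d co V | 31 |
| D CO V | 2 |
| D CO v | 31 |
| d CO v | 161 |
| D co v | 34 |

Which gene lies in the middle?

co

The two most frequent reciprocal classes, d CO v and D co V, are the parental types, so the F1 was d CO v / D co V.
The two rarest classes, d co v and D CO V, are the double crossovers. Comparing them with the parentals, only the co allele has switched, so co is the middle locus and the order is d – co – v.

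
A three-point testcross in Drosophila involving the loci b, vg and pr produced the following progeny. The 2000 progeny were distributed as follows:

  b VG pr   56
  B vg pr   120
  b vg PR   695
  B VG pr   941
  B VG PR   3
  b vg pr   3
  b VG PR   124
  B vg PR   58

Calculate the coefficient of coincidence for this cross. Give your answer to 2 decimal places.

The two most frequent reciprocal classes, B VG pr and b vg PR, are the parental types, so the F1 was B VG pr / b vg PR.
The two rarest classes, B VG PR and b vg pr, are the double crossovers. Comparing them with the parentals, only the pr allele has switched, so pr is the middle locus and the order is vg – pr – b.
vg–pr: (244 + 6)/2000 = 0.1250; pr–b: (114 + 6)/2000 = 0.0600.
Expected DCO frequency = 0.1250 × 0.0600 ≈ 0.00750; observed = 6/2000 ≈ 0.00300.
Coefficient of coincidence = 0.00300/0.00750 ≈ 0.40.

0.40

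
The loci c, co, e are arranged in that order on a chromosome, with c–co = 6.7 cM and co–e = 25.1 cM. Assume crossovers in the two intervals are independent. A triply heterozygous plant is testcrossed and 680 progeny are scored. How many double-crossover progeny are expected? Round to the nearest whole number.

Map distances give recombination frequencies of 0.067 and 0.251 for the two intervals.
With no interference, expected double-crossover frequency = 0.067 × 0.251 = 0.01682.
Expected number = 0.01682 × 680 = 11.44 ≈ 11.

11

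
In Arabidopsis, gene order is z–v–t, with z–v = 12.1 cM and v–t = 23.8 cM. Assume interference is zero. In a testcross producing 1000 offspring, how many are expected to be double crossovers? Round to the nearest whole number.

Map distances give recombination frequencies of 0.121 and 0.238 for the two intervals.
With no interference, expected double-crossover frequency = 0.121 × 0.238 = 0.02880.
Expected number = 0.02880 × 1000 = 28.80 ≈ 29.

29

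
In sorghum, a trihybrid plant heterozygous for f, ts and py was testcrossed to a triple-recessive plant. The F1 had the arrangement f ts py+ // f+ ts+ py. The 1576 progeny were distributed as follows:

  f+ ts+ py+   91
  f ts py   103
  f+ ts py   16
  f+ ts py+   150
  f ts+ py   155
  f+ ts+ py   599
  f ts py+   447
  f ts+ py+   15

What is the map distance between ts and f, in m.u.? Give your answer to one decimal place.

21.3 m.u.

The two rarest classes, f ts+ py+ and f+ ts py, are the double crossovers. Comparing them with the parentals, only the ts allele has switched, so ts is the middle locus and the order is py – ts – f.
Crossovers in the ts–f interval produce the single-crossover classes f+ ts py+ and f ts+ py (150 + 155 = 305) plus the double crossovers (31).
RF(ts–f) = (305 + 31) / 1576 = 336/1576 = 0.2132 → 21.3 m.u.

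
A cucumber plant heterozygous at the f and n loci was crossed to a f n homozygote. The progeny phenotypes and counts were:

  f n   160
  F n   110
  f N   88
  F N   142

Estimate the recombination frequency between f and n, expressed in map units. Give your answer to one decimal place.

The two most frequent classes, F N (142) and f n (160), are the parental types, so the F1 was F N / f n.
The recombinant classes are F n and f N: 110 + 88 = 198.
Recombination frequency = 198/500 = 0.3960 ≈ 39.6%, i.e. 39.6 map units.

39.6 map units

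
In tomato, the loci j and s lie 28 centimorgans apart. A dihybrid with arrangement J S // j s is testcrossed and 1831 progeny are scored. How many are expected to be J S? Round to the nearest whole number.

A map distance of 28 centimorgans corresponds to a recombination frequency of 0.280.
The F1 is J S / j s, so J S is a parental gamete class with expected frequency (1 − r)/2 = 0.720/2 = 0.3600.
Expected number = 0.3600 × 1831 = 659.16 ≈ 659.

659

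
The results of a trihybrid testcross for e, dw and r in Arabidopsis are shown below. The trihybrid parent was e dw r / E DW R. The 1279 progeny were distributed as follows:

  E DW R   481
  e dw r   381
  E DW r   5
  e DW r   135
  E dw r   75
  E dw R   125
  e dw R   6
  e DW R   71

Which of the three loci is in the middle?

The two rarest classes, e dw R and E DW r, are the double crossovers. Comparing them with the parentals, only the r allele has switched, so r is the middle locus and the order is dw – r – e.

r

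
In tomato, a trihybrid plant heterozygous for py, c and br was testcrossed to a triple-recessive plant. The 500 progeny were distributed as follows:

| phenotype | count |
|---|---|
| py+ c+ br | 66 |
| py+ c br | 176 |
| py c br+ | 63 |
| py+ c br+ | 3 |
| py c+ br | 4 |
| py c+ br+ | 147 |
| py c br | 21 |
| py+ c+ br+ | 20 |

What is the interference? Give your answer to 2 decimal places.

The two most frequent reciprocal classes, py+ c br and py c+ br+, are the parental types, so the F1 was py+ c br / py c+ br+.
The two rarest classes, py+ c br+ and py c+ br, are the double crossovers. Comparing them with the parentals, only the br allele has switched, so br is the middle locus and the order is c – br – py.
c–br: (129 + 7)/500 = 0.2720; br–py: (41 + 7)/500 = 0.0960.
Expected DCO frequency = 0.2720 × 0.0960 ≈ 0.02611; observed = 7/500 ≈ 0.01400.
Coefficient of coincidence = 0.01400/0.02611 ≈ 0.54; interference = 1 − 0.54 = 0.46.

0.46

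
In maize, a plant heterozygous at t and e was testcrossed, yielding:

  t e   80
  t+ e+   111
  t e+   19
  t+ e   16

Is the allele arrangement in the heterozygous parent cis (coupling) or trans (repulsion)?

cis

The two most frequent classes are t+ e+ (111) and t e (80); these are the parental (non-recombinant) types.
So the F1 carried t+ e+ on one chromosome and t e on the other — the recessive alleles are on the same chromosome (cis / coupling).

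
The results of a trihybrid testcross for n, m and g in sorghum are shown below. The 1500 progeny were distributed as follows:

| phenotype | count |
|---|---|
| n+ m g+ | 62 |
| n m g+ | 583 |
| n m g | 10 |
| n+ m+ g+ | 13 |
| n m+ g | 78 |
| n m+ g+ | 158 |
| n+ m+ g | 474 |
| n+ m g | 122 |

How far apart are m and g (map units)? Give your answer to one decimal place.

20.2 map units

The two most frequent reciprocal classes, n m g+ and n+ m+ g, are the parental types, so the F1 was n m g+ / n+ m+ g.
The two rarest classes, n m g and n+ m+ g+, are the double crossovers. Comparing them with the parentals, only the g allele has switched, so g is the middle locus and the order is n – g – m.
Crossovers in the g–m interval produce the single-crossover classes n m+ g+ and n+ m g (158 + 122 = 280) plus the double crossovers (23).
RF(g–m) = (280 + 23) / 1500 = 303/1500 = 0.2020 → 20.2 map units.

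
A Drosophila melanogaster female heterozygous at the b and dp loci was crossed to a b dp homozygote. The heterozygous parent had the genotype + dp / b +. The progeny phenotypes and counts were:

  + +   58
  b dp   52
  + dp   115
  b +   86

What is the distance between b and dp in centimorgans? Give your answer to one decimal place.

The recombinant classes are + + and b dp: 58 + 52 = 110.
Recombination frequency = 110/311 = 0.3537 ≈ 35.4%, i.e. 35.4 centimorgans.

35.4 centimorgans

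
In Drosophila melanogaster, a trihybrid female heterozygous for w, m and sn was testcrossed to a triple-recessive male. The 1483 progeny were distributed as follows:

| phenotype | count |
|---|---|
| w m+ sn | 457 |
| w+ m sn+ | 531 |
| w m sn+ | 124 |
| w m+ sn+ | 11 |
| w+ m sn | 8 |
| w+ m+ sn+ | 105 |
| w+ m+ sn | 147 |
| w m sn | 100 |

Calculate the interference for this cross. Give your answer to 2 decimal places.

0.57

The two most frequent reciprocal classes, w m+ sn and w+ m sn+, are the parental types, so the F1 was w m+ sn / w+ m sn+.
The two rarest classes, w m+ sn+ and w+ m sn, are the double crossovers. Comparing them with the parentals, only the sn allele has switched, so sn is the middle locus and the order is w – sn – m.
w–sn: (271 + 19)/1483 = 0.1955; sn–m: (205 + 19)/1483 = 0.1510.
Expected DCO frequency = 0.1955 × 0.1510 ≈ 0.02952; observed = 19/1483 ≈ 0.01281.
Coefficient of coincidence = 0.01281/0.02952 ≈ 0.43; interference = 1 − 0.43 = 0.57.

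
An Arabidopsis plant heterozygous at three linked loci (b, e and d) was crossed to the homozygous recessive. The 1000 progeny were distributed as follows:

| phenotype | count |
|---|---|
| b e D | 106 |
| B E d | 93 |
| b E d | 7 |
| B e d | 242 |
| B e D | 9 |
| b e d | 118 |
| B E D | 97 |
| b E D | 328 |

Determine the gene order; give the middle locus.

The two most frequent reciprocal classes, B e d and b E D, are the parental types, so the F1 was B e d / b E D.
The two rarest classes, B e D and b E d, are the double crossovers. Comparing them with the parentals, only the d allele has switched, so d is the middle locus and the order is e – d – b.

d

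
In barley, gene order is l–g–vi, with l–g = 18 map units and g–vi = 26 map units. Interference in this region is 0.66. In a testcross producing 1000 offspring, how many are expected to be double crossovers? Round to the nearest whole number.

Map distances give recombination frequencies of 0.180 and 0.260 for the two intervals.
With interference 0.66 (so coincidence = 0.34), expected double-crossover frequency = 0.180 × 0.260 × 0.34 = 0.01591.
Expected number = 0.01591 × 1000 = 15.91 ≈ 16.

16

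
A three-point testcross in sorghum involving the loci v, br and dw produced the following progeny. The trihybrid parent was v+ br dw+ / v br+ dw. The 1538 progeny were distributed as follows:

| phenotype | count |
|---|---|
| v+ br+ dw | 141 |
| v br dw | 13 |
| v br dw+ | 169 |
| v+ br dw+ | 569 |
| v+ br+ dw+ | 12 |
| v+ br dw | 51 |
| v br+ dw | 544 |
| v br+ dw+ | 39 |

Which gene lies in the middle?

The two rarest classes, v+ br+ dw+ and v br dw, are the double crossovers. Comparing them with the parentals, only the br allele has switched, so br is the middle locus and the order is dw – br – v.

br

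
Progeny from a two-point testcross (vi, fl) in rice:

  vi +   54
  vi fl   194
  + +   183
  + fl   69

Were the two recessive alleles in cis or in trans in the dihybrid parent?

The two most frequent classes are + + (183) and vi fl (194); these are the parental (non-recombinant) types.
So the F1 carried + + on one chromosome and vi fl on the other — the recessive alleles are on the same chromosome (cis / coupling).

cis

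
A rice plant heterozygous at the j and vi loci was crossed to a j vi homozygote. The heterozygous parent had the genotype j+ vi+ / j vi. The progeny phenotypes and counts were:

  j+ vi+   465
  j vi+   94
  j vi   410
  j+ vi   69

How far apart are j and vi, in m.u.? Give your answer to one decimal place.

15.7 m.u.

The recombinant classes are j+ vi and j vi+: 69 + 94 = 163.
Recombination frequency = 163/1038 = 0.1570 ≈ 15.7%, i.e. 15.7 m.u.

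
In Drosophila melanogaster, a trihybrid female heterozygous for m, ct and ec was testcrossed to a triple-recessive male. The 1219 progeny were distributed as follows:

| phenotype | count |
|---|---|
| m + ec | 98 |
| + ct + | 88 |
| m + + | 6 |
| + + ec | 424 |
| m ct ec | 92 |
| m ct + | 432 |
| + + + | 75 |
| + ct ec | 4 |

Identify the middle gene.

ct

The two most frequent reciprocal classes, m ct + and + + ec, are the parental types, so the F1 was m ct + / + + ec.
The two rarest classes, m + + and + ct ec, are the double crossovers. Comparing them with the parentals, only the ct allele has switched, so ct is the middle locus and the order is ec – ct – m.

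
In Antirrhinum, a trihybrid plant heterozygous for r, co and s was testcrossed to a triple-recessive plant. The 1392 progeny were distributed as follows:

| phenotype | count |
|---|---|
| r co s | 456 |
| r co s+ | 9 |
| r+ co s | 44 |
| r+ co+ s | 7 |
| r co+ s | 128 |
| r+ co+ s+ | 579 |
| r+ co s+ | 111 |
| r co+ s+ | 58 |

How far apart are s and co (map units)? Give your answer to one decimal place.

The two most frequent reciprocal classes, r co s and r+ co+ s+, are the parental types, so the F1 was r co s / r+ co+ s+.
The two rarest classes, r co s+ and r+ co+ s, are the double crossovers. Comparing them with the parentals, only the s allele has switched, so s is the middle locus and the order is r – s – co.
Crossovers in the s–co interval produce the single-crossover classes r co+ s and r+ co s+ (128 + 111 = 239) plus the double crossovers (16).
RF(s–co) = (239 + 16) / 1392 = 255/1392 = 0.1832 → 18.3 map units.

18.3 map units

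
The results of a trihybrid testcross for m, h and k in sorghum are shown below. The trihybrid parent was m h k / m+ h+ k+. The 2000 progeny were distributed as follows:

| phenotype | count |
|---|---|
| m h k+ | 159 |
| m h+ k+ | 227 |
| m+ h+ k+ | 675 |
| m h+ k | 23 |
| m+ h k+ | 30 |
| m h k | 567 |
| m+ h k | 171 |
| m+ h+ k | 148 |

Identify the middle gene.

The two rarest classes, m h+ k and m+ h k+, are the double crossovers. Comparing them with the parentals, only the h allele has switched, so h is the middle locus and the order is m – h – k.

h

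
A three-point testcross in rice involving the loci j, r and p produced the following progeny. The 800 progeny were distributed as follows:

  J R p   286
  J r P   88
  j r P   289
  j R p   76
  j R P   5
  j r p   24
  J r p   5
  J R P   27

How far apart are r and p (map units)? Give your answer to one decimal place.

The two most frequent reciprocal classes, J R p and j r P, are the parental types, so the F1 was J R p / j r P.
The two rarest classes, J r p and j R P, are the double crossovers. Comparing them with the parentals, only the r allele has switched, so r is the middle locus and the order is j – r – p.
Crossovers in the r–p interval produce the single-crossover classes J R P and j r p (27 + 24 = 51) plus the double crossovers (10).
RF(r–p) = (51 + 10) / 800 = 61/800 = 0.0762 → 7.6 map units.

7.6 map units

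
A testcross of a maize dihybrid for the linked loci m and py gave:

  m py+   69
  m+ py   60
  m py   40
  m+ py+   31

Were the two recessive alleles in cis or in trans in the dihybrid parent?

The two most frequent classes are m+ py (60) and m py+ (69); these are the parental (non-recombinant) types.
So the F1 carried m+ py on one chromosome and m py+ on the other — the recessive alleles are on opposite chromosomes (trans / repulsion).

trans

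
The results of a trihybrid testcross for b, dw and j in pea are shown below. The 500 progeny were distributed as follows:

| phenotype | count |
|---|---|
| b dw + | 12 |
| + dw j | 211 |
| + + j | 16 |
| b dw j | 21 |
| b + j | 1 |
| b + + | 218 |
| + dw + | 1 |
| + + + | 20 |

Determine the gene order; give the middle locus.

j

The two most frequent reciprocal classes, + dw j and b + +, are the parental types, so the F1 was + dw j / b + +.
The two rarest classes, + dw + and b + j, are the double crossovers. Comparing them with the parentals, only the j allele has switched, so j is the middle locus and the order is b – j – dw.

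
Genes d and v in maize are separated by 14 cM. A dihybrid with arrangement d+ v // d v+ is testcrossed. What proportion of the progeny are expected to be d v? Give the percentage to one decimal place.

7.0%

A map distance of 14 cM corresponds to a recombination frequency of 0.140.
The F1 is d+ v / d v+, so d v is a recombinant gamete class with expected frequency r/2 = 0.140/2 = 0.0700.
That is 0.0700 = 7.0% of the progeny.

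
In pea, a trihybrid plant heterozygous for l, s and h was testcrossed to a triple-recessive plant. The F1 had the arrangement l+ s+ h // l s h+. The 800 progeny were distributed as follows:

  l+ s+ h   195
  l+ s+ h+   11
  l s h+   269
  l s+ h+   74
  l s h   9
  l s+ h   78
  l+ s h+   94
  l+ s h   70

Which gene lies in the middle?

h

The two rarest classes, l+ s+ h+ and l s h, are the double crossovers. Comparing them with the parentals, only the h allele has switched, so h is the middle locus and the order is s – h – l.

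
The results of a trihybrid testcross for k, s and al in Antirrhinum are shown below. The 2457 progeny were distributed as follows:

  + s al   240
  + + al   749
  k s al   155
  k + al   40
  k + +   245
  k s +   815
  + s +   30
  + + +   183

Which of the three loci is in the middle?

k

The two most frequent reciprocal classes, + + al and k s +, are the parental types, so the F1 was + + al / k s +.
The two rarest classes, k + al and + s +, are the double crossovers. Comparing them with the parentals, only the k allele has switched, so k is the middle locus and the order is al – k – s.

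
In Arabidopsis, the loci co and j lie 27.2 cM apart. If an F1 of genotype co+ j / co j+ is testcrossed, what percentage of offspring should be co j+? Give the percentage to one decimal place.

36.4%

A map distance of 27.2 cM corresponds to a recombination frequency of 0.272.
The F1 is co+ j / co j+, so co j+ is a parental gamete class with expected frequency (1 − r)/2 = 0.728/2 = 0.3640.
That is 0.3640 = 36.4% of the progeny.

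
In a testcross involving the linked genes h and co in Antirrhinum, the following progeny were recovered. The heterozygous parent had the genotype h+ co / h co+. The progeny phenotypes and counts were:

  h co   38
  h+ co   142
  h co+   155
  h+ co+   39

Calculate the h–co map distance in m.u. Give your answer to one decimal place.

The recombinant classes are h+ co+ and h co: 39 + 38 = 77.
Recombination frequency = 77/374 = 0.2059 ≈ 20.6%, i.e. 20.6 m.u.

20.6 m.u.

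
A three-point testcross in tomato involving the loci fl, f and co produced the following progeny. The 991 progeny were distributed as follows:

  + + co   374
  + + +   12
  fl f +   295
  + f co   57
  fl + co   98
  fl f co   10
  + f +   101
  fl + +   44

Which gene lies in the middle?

The two most frequent reciprocal classes, + + co and fl f +, are the parental types, so the F1 was + + co / fl f +.
The two rarest classes, + + + and fl f co, are the double crossovers. Comparing them with the parentals, only the co allele has switched, so co is the middle locus and the order is f – co – fl.

co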